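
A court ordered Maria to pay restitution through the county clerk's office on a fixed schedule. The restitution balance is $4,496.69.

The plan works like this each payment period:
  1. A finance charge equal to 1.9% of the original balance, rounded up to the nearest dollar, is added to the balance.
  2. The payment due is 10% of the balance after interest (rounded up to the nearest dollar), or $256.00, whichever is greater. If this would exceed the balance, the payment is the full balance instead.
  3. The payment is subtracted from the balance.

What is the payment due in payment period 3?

$388.00

# | Opening | Interest | Payment | End bal
1 | $4,496.69 | $86.00 | $459.00 | $4,123.69
2 | $4,123.69 | $86.00 | $421.00 | $3,788.69
3 | $3,788.69 | $86.00 | $388.00 | $3,486.69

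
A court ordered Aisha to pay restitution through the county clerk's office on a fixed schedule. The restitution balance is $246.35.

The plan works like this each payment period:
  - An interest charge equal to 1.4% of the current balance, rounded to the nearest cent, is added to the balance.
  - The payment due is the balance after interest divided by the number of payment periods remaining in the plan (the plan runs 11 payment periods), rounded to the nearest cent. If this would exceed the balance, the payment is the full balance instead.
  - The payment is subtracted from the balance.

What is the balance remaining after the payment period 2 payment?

Payment period 1: opening $246.35; interest $3.45 → $249.80; payment $22.71; balance $227.09
Payment period 2: opening $227.09; interest $3.18 → $230.27; payment $23.03; balance $207.24

$207.24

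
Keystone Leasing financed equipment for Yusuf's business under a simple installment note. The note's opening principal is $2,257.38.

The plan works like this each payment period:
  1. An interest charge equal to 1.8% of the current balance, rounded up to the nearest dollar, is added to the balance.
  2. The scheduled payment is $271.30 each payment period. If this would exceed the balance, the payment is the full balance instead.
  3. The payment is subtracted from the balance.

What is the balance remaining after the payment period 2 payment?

$1,792.78

# | Opening | Interest | Payment | End bal
1 | $2,257.38 | $41.00 | $271.30 | $2,027.08
2 | $2,027.08 | $37.00 | $271.30 | $1,792.78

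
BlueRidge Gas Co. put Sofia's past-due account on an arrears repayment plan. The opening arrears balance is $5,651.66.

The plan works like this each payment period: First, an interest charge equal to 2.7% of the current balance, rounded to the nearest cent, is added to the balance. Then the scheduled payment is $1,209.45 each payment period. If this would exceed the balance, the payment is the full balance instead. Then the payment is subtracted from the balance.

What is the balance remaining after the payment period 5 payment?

$74.22

# | Opening | Interest | Payment | End bal
1 | $5,651.66 | $152.59 | $1,209.45 | $4,594.80
2 | $4,594.80 | $124.06 | $1,209.45 | $3,509.41
3 | $3,509.41 | $94.75 | $1,209.45 | $2,394.71
4 | $2,394.71 | $64.66 | $1,209.45 | $1,249.92
5 | $1,249.92 | $33.75 | $1,209.45 | $74.22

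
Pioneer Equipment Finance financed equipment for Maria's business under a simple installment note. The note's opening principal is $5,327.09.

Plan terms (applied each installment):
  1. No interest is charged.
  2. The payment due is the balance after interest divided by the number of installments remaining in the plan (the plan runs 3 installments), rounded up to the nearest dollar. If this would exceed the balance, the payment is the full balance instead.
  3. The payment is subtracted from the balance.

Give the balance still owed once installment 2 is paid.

# | Opening | Payment | End bal
1 | $5,327.09 | $1,776.00 | $3,551.09
2 | $3,551.09 | $1,776.00 | $1,775.09

$1,775.09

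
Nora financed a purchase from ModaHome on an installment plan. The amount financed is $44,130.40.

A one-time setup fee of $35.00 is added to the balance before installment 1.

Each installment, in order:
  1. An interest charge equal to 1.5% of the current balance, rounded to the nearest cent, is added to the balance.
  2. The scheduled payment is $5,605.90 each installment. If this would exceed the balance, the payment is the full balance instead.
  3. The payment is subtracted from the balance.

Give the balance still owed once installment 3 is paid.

Installment 1: $44,165.40 +$662.48 interest = $44,827.88; pay $5,605.90 → $39,221.98
Installment 2: $39,221.98 +$588.33 interest = $39,810.31; pay $5,605.90 → $34,204.41
Installment 3: $34,204.41 +$513.07 interest = $34,717.48; pay $5,605.90 → $29,111.58

$29,111.58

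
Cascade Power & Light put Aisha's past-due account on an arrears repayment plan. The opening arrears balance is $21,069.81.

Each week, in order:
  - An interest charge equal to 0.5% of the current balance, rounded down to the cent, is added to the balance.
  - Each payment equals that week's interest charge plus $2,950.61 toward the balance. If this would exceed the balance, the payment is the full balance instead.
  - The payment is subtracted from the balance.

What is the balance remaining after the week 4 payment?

Week 1: opening $21,069.81; interest $105.34 → $21,175.15; payment $3,055.95; balance $18,119.20
Week 2: opening $18,119.20; interest $90.59 → $18,209.79; payment $3,041.20; balance $15,168.59
Week 3: opening $15,168.59; interest $75.84 → $15,244.43; payment $3,026.45; balance $12,217.98
Week 4: opening $12,217.98; interest $61.08 → $12,279.06; payment $3,011.69; balance $9,267.37

$9,267.37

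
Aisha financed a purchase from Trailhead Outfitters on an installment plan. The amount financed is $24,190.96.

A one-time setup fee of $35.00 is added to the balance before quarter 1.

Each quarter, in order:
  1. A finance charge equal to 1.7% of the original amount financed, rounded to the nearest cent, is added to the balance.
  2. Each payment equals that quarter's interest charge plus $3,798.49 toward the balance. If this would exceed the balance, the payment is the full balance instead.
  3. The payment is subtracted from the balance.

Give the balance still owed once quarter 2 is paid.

$16,628.98

Quarter 1: $24,225.96 +$411.25 interest = $24,637.21; pay $4,209.74 → $20,427.47
Quarter 2: $20,427.47 +$411.25 interest = $20,838.72; pay $4,209.74 → $16,628.98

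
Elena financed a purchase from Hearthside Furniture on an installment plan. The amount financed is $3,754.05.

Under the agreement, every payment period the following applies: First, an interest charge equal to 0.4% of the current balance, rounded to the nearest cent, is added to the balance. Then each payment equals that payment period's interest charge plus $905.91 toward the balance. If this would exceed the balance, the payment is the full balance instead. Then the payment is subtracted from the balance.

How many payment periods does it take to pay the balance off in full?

5

# | Opening | Interest | Payment | End bal
1 | $3,754.05 | $15.02 | $920.93 | $2,848.14
2 | $2,848.14 | $11.39 | $917.30 | $1,942.23
3 | $1,942.23 | $7.77 | $913.68 | $1,036.32
4 | $1,036.32 | $4.15 | $910.06 | $130.41
5 | $130.41 | $0.52 | $130.93 | $0.00
Balance reaches $0.00 in payment period 5.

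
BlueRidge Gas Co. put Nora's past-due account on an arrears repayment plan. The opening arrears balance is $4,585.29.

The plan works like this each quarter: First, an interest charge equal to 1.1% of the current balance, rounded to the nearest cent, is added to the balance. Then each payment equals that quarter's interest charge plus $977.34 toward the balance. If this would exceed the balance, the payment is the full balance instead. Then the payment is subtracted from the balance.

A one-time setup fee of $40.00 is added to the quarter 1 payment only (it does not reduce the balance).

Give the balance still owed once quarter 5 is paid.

Quarter 1: $4,585.29 +$50.44 interest = $4,635.73; pay $1,027.78 (+ $40.00 fee) → $3,607.95
Quarter 2: $3,607.95 +$39.69 interest = $3,647.64; pay $1,017.03 → $2,630.61
Quarter 3: $2,630.61 +$28.94 interest = $2,659.55; pay $1,006.28 → $1,653.27
Quarter 4: $1,653.27 +$18.19 interest = $1,671.46; pay $995.53 → $675.93
Quarter 5: $675.93 +$7.44 interest = $683.37; pay $683.37 → $0.00

$0.00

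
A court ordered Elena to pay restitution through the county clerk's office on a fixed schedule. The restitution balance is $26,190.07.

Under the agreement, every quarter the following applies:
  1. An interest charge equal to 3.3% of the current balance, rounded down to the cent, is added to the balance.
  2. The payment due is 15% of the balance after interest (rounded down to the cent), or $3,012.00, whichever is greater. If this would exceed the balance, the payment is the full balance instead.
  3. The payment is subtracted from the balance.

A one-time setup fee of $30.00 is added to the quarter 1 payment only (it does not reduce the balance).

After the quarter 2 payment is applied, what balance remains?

Quarter 1: $26,190.07 +$864.27 interest = $27,054.34; pay $4,058.15 (+ $30.00 fee) → $22,996.19
Quarter 2: $22,996.19 +$758.87 interest = $23,755.06; pay $3,563.25 → $20,191.81

$20,191.81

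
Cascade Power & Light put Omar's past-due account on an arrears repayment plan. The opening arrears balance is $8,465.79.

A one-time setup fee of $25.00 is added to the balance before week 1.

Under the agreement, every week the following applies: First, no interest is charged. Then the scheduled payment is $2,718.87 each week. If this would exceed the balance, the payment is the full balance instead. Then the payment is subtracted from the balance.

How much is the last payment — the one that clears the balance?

$334.18

Week 1: opening $8,490.79; payment $2,718.87; balance $5,771.92
Week 2: opening $5,771.92; payment $2,718.87; balance $3,053.05
Week 3: opening $3,053.05; payment $2,718.87; balance $334.18
Week 4: opening $334.18; payment $334.18; balance $0.00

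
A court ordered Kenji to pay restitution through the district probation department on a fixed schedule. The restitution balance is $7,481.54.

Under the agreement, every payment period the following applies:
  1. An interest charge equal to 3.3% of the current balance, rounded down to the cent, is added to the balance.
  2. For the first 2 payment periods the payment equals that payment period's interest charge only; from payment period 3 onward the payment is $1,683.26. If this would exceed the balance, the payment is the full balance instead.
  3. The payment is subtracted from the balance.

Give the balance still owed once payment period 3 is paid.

Payment period 1: $7,481.54 +$246.89 interest = $7,728.43; pay $246.89 → $7,481.54
Payment period 2: $7,481.54 +$246.89 interest = $7,728.43; pay $246.89 → $7,481.54
Payment period 3: $7,481.54 +$246.89 interest = $7,728.43; pay $1,683.26 → $6,045.17

$6,045.17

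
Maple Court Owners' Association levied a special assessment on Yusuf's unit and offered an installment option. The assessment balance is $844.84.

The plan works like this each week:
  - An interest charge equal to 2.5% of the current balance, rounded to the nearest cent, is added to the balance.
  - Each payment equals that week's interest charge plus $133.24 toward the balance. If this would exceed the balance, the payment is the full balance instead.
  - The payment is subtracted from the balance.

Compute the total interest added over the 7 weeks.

Week 1: opening $844.84; interest $21.12 → $865.96; payment $154.36; balance $711.60
Week 2: opening $711.60; interest $17.79 → $729.39; payment $151.03; balance $578.36
Week 3: opening $578.36; interest $14.46 → $592.82; payment $147.70; balance $445.12
Week 4: opening $445.12; interest $11.13 → $456.25; payment $144.37; balance $311.88
Week 5: opening $311.88; interest $7.80 → $319.68; payment $141.04; balance $178.64
Week 6: opening $178.64; interest $4.47 → $183.11; payment $137.71; balance $45.40
Week 7: opening $45.40; interest $1.14 → $46.54; payment $46.54; balance $0.00
Total interest: $21.12 + $17.79 + $14.46 + $11.13 + $7.80 + $4.47 + $1.14 = $77.91

$77.91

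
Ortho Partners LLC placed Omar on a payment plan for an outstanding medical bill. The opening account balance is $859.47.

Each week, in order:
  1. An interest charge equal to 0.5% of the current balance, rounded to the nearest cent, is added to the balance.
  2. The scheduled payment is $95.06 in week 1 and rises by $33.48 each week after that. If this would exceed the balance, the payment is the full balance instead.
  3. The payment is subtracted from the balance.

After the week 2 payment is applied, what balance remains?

$644.01

# | Opening | Interest | Payment | End bal
1 | $859.47 | $4.30 | $95.06 | $768.71
2 | $768.71 | $3.84 | $128.54 | $644.01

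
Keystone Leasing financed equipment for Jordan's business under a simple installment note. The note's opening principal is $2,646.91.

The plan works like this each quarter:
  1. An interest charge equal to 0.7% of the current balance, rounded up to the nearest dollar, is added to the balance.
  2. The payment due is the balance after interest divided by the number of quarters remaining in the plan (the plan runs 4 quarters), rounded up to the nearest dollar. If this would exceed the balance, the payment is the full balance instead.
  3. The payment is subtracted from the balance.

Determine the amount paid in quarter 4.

Quarter 1: opening $2,646.91; interest $19.00 → $2,665.91; payment $667.00; balance $1,998.91
Quarter 2: opening $1,998.91; interest $14.00 → $2,012.91; payment $671.00; balance $1,341.91
Quarter 3: opening $1,341.91; interest $10.00 → $1,351.91; payment $676.00; balance $675.91
Quarter 4: opening $675.91; interest $5.00 → $680.91; payment $680.91; balance $0.00

$680.91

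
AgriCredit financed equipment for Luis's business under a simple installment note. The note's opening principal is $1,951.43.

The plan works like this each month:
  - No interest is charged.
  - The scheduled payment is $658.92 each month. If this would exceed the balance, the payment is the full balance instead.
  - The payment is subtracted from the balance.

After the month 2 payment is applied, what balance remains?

$633.59

Month 1: opening $1,951.43; payment $658.92; balance $1,292.51
Month 2: opening $1,292.51; payment $658.92; balance $633.59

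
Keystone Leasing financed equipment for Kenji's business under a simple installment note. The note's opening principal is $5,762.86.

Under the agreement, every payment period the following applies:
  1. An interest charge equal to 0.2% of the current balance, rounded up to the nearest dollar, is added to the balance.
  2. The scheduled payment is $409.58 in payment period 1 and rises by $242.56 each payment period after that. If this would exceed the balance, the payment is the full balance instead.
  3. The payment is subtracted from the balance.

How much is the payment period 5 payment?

Payment period 1: opening $5,762.86; interest $12.00 → $5,774.86; payment $409.58; balance $5,365.28
Payment period 2: opening $5,365.28; interest $11.00 → $5,376.28; payment $652.14; balance $4,724.14
Payment period 3: opening $4,724.14; interest $10.00 → $4,734.14; payment $894.70; balance $3,839.44
Payment period 4: opening $3,839.44; interest $8.00 → $3,847.44; payment $1,137.26; balance $2,710.18
Payment period 5: opening $2,710.18; interest $6.00 → $2,716.18; payment $1,379.82; balance $1,336.36

$1,379.82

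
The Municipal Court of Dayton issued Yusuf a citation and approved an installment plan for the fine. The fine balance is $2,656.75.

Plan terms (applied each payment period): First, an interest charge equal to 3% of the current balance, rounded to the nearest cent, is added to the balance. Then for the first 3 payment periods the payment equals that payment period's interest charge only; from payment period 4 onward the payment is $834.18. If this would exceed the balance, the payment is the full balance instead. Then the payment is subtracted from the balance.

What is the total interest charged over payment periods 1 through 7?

Payment period 1: $2,656.75 +$79.70 interest = $2,736.45; pay $79.70 → $2,656.75
Payment period 2: $2,656.75 +$79.70 interest = $2,736.45; pay $79.70 → $2,656.75
Payment period 3: $2,656.75 +$79.70 interest = $2,736.45; pay $79.70 → $2,656.75
Payment period 4: $2,656.75 +$79.70 interest = $2,736.45; pay $834.18 → $1,902.27
Payment period 5: $1,902.27 +$57.07 interest = $1,959.34; pay $834.18 → $1,125.16
Payment period 6: $1,125.16 +$33.75 interest = $1,158.91; pay $834.18 → $324.73
Payment period 7: $324.73 +$9.74 interest = $334.47; pay $334.47 → $0.00
Total interest: $79.70 + $79.70 + $79.70 + $79.70 + $57.07 + $33.75 + $9.74 = $419.36

$419.36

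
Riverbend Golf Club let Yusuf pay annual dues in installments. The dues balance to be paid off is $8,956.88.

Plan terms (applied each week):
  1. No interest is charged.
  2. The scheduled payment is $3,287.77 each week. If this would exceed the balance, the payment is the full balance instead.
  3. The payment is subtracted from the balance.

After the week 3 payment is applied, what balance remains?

Week 1: opening $8,956.88; payment $3,287.77; balance $5,669.11
Week 2: opening $5,669.11; payment $3,287.77; balance $2,381.34
Week 3: opening $2,381.34; payment $2,381.34; balance $0.00

$0.00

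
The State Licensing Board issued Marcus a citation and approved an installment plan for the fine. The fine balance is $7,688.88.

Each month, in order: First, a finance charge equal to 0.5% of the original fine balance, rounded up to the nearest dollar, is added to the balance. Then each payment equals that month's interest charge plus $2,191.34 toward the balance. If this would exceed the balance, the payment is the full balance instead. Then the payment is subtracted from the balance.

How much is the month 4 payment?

Month 1: opening $7,688.88; interest $39.00 → $7,727.88; payment $2,230.34; balance $5,497.54
Month 2: opening $5,497.54; interest $39.00 → $5,536.54; payment $2,230.34; balance $3,306.20
Month 3: opening $3,306.20; interest $39.00 → $3,345.20; payment $2,230.34; balance $1,114.86
Month 4: opening $1,114.86; interest $39.00 → $1,153.86; payment $1,153.86; balance $0.00

$1,153.86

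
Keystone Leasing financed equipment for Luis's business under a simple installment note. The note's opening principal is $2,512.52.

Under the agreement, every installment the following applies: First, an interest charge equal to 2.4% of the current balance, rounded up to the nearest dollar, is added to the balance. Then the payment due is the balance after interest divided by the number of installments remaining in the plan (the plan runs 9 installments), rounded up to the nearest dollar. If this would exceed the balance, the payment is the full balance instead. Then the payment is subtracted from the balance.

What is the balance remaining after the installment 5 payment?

$1,257.52

Installment 1: opening $2,512.52; interest $61.00 → $2,573.52; payment $286.00; balance $2,287.52
Installment 2: opening $2,287.52; interest $55.00 → $2,342.52; payment $293.00; balance $2,049.52
Installment 3: opening $2,049.52; interest $50.00 → $2,099.52; payment $300.00; balance $1,799.52
Installment 4: opening $1,799.52; interest $44.00 → $1,843.52; payment $308.00; balance $1,535.52
Installment 5: opening $1,535.52; interest $37.00 → $1,572.52; payment $315.00; balance $1,257.52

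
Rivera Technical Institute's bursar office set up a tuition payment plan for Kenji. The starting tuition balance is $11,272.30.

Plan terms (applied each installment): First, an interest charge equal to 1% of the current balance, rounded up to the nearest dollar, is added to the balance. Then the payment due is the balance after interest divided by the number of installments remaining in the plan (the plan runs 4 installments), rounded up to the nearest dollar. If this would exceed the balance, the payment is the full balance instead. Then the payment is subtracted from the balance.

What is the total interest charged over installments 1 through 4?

# | Opening | Interest | Payment | End bal
1 | $11,272.30 | $113.00 | $2,847.00 | $8,538.30
2 | $8,538.30 | $86.00 | $2,875.00 | $5,749.30
3 | $5,749.30 | $58.00 | $2,904.00 | $2,903.30
4 | $2,903.30 | $30.00 | $2,933.30 | $0.00
Total interest: $113.00 + $86.00 + $58.00 + $30.00 = $287.00

$287.00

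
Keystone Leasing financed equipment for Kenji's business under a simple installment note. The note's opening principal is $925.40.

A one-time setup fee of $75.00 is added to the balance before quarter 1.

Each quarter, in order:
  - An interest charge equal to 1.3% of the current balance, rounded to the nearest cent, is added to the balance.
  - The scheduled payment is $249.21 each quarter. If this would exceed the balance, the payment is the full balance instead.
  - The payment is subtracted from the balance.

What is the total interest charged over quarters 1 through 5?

Quarter 1: $1,000.40 +$13.01 interest = $1,013.41; pay $249.21 → $764.20
Quarter 2: $764.20 +$9.93 interest = $774.13; pay $249.21 → $524.92
Quarter 3: $524.92 +$6.82 interest = $531.74; pay $249.21 → $282.53
Quarter 4: $282.53 +$3.67 interest = $286.20; pay $249.21 → $36.99
Quarter 5: $36.99 +$0.48 interest = $37.47; pay $37.47 → $0.00
Total interest: $13.01 + $9.93 + $6.82 + $3.67 + $0.48 = $33.91

$33.91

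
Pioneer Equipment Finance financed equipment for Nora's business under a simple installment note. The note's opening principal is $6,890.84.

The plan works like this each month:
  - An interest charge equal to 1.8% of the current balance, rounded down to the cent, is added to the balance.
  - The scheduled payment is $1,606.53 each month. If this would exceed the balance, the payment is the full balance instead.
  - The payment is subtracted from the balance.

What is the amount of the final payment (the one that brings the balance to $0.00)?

# | Opening | Interest | Payment | End bal
1 | $6,890.84 | $124.03 | $1,606.53 | $5,408.34
2 | $5,408.34 | $97.35 | $1,606.53 | $3,899.16
3 | $3,899.16 | $70.18 | $1,606.53 | $2,362.81
4 | $2,362.81 | $42.53 | $1,606.53 | $798.81
5 | $798.81 | $14.37 | $813.18 | $0.00

$813.18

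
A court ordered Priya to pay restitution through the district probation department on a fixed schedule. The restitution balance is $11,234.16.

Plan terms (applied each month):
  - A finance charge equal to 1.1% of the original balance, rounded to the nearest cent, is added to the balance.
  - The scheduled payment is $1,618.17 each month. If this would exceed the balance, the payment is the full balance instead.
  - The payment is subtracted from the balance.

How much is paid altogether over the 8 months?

$12,222.80

# | Opening | Interest | Payment | End bal
1 | $11,234.16 | $123.58 | $1,618.17 | $9,739.57
2 | $9,739.57 | $123.58 | $1,618.17 | $8,244.98
3 | $8,244.98 | $123.58 | $1,618.17 | $6,750.39
4 | $6,750.39 | $123.58 | $1,618.17 | $5,255.80
5 | $5,255.80 | $123.58 | $1,618.17 | $3,761.21
6 | $3,761.21 | $123.58 | $1,618.17 | $2,266.62
7 | $2,266.62 | $123.58 | $1,618.17 | $772.03
8 | $772.03 | $123.58 | $895.61 | $0.00
Total paid: $12,222.80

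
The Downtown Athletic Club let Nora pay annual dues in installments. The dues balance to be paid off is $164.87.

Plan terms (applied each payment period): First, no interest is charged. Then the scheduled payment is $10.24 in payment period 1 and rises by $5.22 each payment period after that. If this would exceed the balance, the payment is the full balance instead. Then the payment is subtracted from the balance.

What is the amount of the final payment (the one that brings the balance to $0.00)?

$25.13

# | Opening | Payment | End bal
1 | $164.87 | $10.24 | $154.63
2 | $154.63 | $15.46 | $139.17
3 | $139.17 | $20.68 | $118.49
4 | $118.49 | $25.90 | $92.59
5 | $92.59 | $31.12 | $61.47
6 | $61.47 | $36.34 | $25.13
7 | $25.13 | $25.13 | $0.00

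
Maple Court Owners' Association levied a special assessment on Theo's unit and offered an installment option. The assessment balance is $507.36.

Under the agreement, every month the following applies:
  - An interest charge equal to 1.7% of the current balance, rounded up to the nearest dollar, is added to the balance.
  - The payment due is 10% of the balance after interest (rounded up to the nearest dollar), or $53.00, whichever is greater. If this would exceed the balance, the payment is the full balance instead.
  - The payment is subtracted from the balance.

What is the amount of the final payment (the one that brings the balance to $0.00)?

$34.36

# | Opening | Interest | Payment | End bal
1 | $507.36 | $9.00 | $53.00 | $463.36
2 | $463.36 | $8.00 | $53.00 | $418.36
3 | $418.36 | $8.00 | $53.00 | $373.36
4 | $373.36 | $7.00 | $53.00 | $327.36
5 | $327.36 | $6.00 | $53.00 | $280.36
6 | $280.36 | $5.00 | $53.00 | $232.36
7 | $232.36 | $4.00 | $53.00 | $183.36
8 | $183.36 | $4.00 | $53.00 | $134.36
9 | $134.36 | $3.00 | $53.00 | $84.36
10 | $84.36 | $2.00 | $53.00 | $33.36
11 | $33.36 | $1.00 | $34.36 | $0.00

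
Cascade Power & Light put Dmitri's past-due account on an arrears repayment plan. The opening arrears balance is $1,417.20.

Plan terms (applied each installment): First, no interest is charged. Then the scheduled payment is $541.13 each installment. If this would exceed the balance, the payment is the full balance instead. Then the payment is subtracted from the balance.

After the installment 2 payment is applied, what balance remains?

# | Opening | Payment | End bal
1 | $1,417.20 | $541.13 | $876.07
2 | $876.07 | $541.13 | $334.94

$334.94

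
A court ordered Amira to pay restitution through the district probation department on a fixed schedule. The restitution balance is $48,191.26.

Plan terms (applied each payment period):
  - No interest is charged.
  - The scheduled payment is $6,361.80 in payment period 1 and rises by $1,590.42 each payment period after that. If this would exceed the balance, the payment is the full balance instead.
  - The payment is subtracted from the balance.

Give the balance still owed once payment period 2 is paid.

$33,877.24

# | Opening | Payment | End bal
1 | $48,191.26 | $6,361.80 | $41,829.46
2 | $41,829.46 | $7,952.22 | $33,877.24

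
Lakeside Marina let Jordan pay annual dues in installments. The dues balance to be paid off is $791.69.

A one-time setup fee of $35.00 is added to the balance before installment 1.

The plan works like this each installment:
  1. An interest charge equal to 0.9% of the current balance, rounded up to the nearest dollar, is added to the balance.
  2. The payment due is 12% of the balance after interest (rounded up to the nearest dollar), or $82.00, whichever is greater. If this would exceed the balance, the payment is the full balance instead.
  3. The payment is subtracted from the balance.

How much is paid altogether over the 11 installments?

$873.69

Installment 1: opening $826.69; interest $8.00 → $834.69; payment $101.00; balance $733.69
Installment 2: opening $733.69; interest $7.00 → $740.69; payment $89.00; balance $651.69
Installment 3: opening $651.69; interest $6.00 → $657.69; payment $82.00; balance $575.69
Installment 4: opening $575.69; interest $6.00 → $581.69; payment $82.00; balance $499.69
Installment 5: opening $499.69; interest $5.00 → $504.69; payment $82.00; balance $422.69
Installment 6: opening $422.69; interest $4.00 → $426.69; payment $82.00; balance $344.69
Installment 7: opening $344.69; interest $4.00 → $348.69; payment $82.00; balance $266.69
Installment 8: opening $266.69; interest $3.00 → $269.69; payment $82.00; balance $187.69
Installment 9: opening $187.69; interest $2.00 → $189.69; payment $82.00; balance $107.69
Installment 10: opening $107.69; interest $1.00 → $108.69; payment $82.00; balance $26.69
Installment 11: opening $26.69; interest $1.00 → $27.69; payment $27.69; balance $0.00
Total paid: $873.69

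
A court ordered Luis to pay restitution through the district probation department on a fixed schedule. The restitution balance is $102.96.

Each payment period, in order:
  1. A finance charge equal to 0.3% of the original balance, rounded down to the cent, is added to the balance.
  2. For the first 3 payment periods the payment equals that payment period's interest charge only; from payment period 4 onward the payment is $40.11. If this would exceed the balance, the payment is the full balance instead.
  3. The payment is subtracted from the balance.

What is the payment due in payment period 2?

$0.30

Payment period 1: $102.96 +$0.30 interest = $103.26; pay $0.30 → $102.96
Payment period 2: $102.96 +$0.30 interest = $103.26; pay $0.30 → $102.96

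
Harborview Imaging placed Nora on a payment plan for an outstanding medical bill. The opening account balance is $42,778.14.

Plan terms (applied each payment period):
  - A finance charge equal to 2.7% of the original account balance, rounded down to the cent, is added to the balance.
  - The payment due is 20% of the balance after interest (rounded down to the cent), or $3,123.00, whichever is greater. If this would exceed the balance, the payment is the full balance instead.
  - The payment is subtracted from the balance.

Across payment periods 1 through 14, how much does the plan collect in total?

$58,948.14

# | Opening | Interest | Payment | End bal
1 | $42,778.14 | $1,155.00 | $8,786.62 | $35,146.52
2 | $35,146.52 | $1,155.00 | $7,260.30 | $29,041.22
3 | $29,041.22 | $1,155.00 | $6,039.24 | $24,156.98
4 | $24,156.98 | $1,155.00 | $5,062.39 | $20,249.59
5 | $20,249.59 | $1,155.00 | $4,280.91 | $17,123.68
6 | $17,123.68 | $1,155.00 | $3,655.73 | $14,622.95
7 | $14,622.95 | $1,155.00 | $3,155.59 | $12,622.36
8 | $12,622.36 | $1,155.00 | $3,123.00 | $10,654.36
9 | $10,654.36 | $1,155.00 | $3,123.00 | $8,686.36
10 | $8,686.36 | $1,155.00 | $3,123.00 | $6,718.36
11 | $6,718.36 | $1,155.00 | $3,123.00 | $4,750.36
12 | $4,750.36 | $1,155.00 | $3,123.00 | $2,782.36
13 | $2,782.36 | $1,155.00 | $3,123.00 | $814.36
14 | $814.36 | $1,155.00 | $1,969.36 | $0.00
Total paid: $58,948.14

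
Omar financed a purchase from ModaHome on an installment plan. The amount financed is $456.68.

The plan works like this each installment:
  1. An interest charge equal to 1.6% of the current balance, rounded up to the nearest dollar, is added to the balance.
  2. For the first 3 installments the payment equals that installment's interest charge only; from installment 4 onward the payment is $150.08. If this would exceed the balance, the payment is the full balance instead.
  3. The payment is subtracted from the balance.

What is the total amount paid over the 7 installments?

# | Opening | Interest | Payment | End bal
1 | $456.68 | $8.00 | $8.00 | $456.68
2 | $456.68 | $8.00 | $8.00 | $456.68
3 | $456.68 | $8.00 | $8.00 | $456.68
4 | $456.68 | $8.00 | $150.08 | $314.60
5 | $314.60 | $6.00 | $150.08 | $170.52
6 | $170.52 | $3.00 | $150.08 | $23.44
7 | $23.44 | $1.00 | $24.44 | $0.00
Total paid: $498.68

$498.68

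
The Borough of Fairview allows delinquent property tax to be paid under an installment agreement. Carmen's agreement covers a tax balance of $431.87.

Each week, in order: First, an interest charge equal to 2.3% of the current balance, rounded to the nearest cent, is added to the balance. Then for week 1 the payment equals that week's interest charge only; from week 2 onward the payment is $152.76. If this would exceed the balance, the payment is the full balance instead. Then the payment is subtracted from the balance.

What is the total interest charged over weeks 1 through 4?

$29.80

Week 1: $431.87 +$9.93 interest = $441.80; pay $9.93 → $431.87
Week 2: $431.87 +$9.93 interest = $441.80; pay $152.76 → $289.04
Week 3: $289.04 +$6.65 interest = $295.69; pay $152.76 → $142.93
Week 4: $142.93 +$3.29 interest = $146.22; pay $146.22 → $0.00
Total interest: $9.93 + $9.93 + $6.65 + $3.29 = $29.80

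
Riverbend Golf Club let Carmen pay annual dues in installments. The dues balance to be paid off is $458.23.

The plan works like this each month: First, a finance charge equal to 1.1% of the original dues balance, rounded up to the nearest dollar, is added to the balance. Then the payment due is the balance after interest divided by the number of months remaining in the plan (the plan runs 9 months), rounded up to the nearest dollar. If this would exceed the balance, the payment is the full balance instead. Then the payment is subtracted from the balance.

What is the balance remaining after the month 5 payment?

# | Opening | Interest | Payment | End bal
1 | $458.23 | $6.00 | $52.00 | $412.23
2 | $412.23 | $6.00 | $53.00 | $365.23
3 | $365.23 | $6.00 | $54.00 | $317.23
4 | $317.23 | $6.00 | $54.00 | $269.23
5 | $269.23 | $6.00 | $56.00 | $219.23

$219.23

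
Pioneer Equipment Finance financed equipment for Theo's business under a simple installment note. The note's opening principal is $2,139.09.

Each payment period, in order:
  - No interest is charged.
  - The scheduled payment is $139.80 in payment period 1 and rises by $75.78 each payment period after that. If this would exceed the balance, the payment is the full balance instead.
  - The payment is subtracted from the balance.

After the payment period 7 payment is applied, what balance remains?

$0.00

Payment period 1: $2,139.09 − $139.80 → $1,999.29
Payment period 2: $1,999.29 − $215.58 → $1,783.71
Payment period 3: $1,783.71 − $291.36 → $1,492.35
Payment period 4: $1,492.35 − $367.14 → $1,125.21
Payment period 5: $1,125.21 − $442.92 → $682.29
Payment period 6: $682.29 − $518.70 → $163.59
Payment period 7: $163.59 − $163.59 → $0.00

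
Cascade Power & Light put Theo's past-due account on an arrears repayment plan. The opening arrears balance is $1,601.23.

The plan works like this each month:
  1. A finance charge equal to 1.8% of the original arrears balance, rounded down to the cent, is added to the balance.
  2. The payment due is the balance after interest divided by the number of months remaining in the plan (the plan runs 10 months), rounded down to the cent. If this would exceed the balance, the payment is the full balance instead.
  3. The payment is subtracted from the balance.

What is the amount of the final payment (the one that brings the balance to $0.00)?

Month 1: opening $1,601.23; interest $28.82 → $1,630.05; payment $163.00; balance $1,467.05
Month 2: opening $1,467.05; interest $28.82 → $1,495.87; payment $166.20; balance $1,329.67
Month 3: opening $1,329.67; interest $28.82 → $1,358.49; payment $169.81; balance $1,188.68
Month 4: opening $1,188.68; interest $28.82 → $1,217.50; payment $173.92; balance $1,043.58
Month 5: opening $1,043.58; interest $28.82 → $1,072.40; payment $178.73; balance $893.67
Month 6: opening $893.67; interest $28.82 → $922.49; payment $184.49; balance $738.00
Month 7: opening $738.00; interest $28.82 → $766.82; payment $191.70; balance $575.12
Month 8: opening $575.12; interest $28.82 → $603.94; payment $201.31; balance $402.63
Month 9: opening $402.63; interest $28.82 → $431.45; payment $215.72; balance $215.73
Month 10: opening $215.73; interest $28.82 → $244.55; payment $244.55; balance $0.00

$244.55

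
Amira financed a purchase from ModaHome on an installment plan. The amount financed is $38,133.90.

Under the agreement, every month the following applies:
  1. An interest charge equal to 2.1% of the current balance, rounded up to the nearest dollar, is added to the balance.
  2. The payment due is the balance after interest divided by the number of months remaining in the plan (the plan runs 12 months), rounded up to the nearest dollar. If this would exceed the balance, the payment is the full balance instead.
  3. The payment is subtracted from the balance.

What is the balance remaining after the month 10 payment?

Month 1: opening $38,133.90; interest $801.00 → $38,934.90; payment $3,245.00; balance $35,689.90
Month 2: opening $35,689.90; interest $750.00 → $36,439.90; payment $3,313.00; balance $33,126.90
Month 3: opening $33,126.90; interest $696.00 → $33,822.90; payment $3,383.00; balance $30,439.90
Month 4: opening $30,439.90; interest $640.00 → $31,079.90; payment $3,454.00; balance $27,625.90
Month 5: opening $27,625.90; interest $581.00 → $28,206.90; payment $3,526.00; balance $24,680.90
Month 6: opening $24,680.90; interest $519.00 → $25,199.90; payment $3,600.00; balance $21,599.90
Month 7: opening $21,599.90; interest $454.00 → $22,053.90; payment $3,676.00; balance $18,377.90
Month 8: opening $18,377.90; interest $386.00 → $18,763.90; payment $3,753.00; balance $15,010.90
Month 9: opening $15,010.90; interest $316.00 → $15,326.90; payment $3,832.00; balance $11,494.90
Month 10: opening $11,494.90; interest $242.00 → $11,736.90; payment $3,913.00; balance $7,823.90

$7,823.90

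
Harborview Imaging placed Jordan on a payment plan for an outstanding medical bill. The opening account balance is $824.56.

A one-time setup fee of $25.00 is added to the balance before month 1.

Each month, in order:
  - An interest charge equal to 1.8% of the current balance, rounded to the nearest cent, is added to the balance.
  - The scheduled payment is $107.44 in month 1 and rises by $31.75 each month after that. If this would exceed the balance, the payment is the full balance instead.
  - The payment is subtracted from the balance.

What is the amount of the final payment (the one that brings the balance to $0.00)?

Month 1: opening $849.56; interest $15.29 → $864.85; payment $107.44; balance $757.41
Month 2: opening $757.41; interest $13.63 → $771.04; payment $139.19; balance $631.85
Month 3: opening $631.85; interest $11.37 → $643.22; payment $170.94; balance $472.28
Month 4: opening $472.28; interest $8.50 → $480.78; payment $202.69; balance $278.09
Month 5: opening $278.09; interest $5.01 → $283.10; payment $234.44; balance $48.66
Month 6: opening $48.66; interest $0.88 → $49.54; payment $49.54; balance $0.00

$49.54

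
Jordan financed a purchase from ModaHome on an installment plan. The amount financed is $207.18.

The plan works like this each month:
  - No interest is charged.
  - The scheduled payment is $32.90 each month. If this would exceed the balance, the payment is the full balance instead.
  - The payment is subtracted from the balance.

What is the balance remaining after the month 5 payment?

Month 1: opening $207.18; payment $32.90; balance $174.28
Month 2: opening $174.28; payment $32.90; balance $141.38
Month 3: opening $141.38; payment $32.90; balance $108.48
Month 4: opening $108.48; payment $32.90; balance $75.58
Month 5: opening $75.58; payment $32.90; balance $42.68

$42.68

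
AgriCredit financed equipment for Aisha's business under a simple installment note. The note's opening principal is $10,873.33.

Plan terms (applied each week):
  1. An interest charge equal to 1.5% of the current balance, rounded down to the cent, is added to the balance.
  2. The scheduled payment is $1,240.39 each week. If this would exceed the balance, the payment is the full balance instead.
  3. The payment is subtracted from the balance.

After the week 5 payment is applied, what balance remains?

$5,322.82

Week 1: $10,873.33 +$163.09 interest = $11,036.42; pay $1,240.39 → $9,796.03
Week 2: $9,796.03 +$146.94 interest = $9,942.97; pay $1,240.39 → $8,702.58
Week 3: $8,702.58 +$130.53 interest = $8,833.11; pay $1,240.39 → $7,592.72
Week 4: $7,592.72 +$113.89 interest = $7,706.61; pay $1,240.39 → $6,466.22
Week 5: $6,466.22 +$96.99 interest = $6,563.21; pay $1,240.39 → $5,322.82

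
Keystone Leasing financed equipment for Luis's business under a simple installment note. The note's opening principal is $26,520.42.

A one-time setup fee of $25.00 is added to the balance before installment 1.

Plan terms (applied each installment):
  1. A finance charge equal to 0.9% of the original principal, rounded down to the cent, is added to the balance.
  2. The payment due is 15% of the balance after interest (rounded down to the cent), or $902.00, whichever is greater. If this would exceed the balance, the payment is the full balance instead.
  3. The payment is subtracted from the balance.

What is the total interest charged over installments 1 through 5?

$1,193.40

Installment 1: $26,545.42 +$238.68 interest = $26,784.10; pay $4,017.61 → $22,766.49
Installment 2: $22,766.49 +$238.68 interest = $23,005.17; pay $3,450.77 → $19,554.40
Installment 3: $19,554.40 +$238.68 interest = $19,793.08; pay $2,968.96 → $16,824.12
Installment 4: $16,824.12 +$238.68 interest = $17,062.80; pay $2,559.42 → $14,503.38
Installment 5: $14,503.38 +$238.68 interest = $14,742.06; pay $2,211.30 → $12,530.76
Total interest: $238.68 + $238.68 + $238.68 + $238.68 + $238.68 = $1,193.40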